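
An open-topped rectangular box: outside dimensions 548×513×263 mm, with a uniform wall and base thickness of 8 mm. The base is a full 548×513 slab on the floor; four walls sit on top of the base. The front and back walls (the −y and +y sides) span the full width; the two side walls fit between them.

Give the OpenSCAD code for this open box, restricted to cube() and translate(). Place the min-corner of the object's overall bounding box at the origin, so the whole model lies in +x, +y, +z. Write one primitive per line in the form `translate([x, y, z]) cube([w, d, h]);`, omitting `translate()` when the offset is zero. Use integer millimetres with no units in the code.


cube([548, 513, 8]);
translate([0, 0, 8]) cube([548, 8, 255]);
translate([0, 505, 8]) cube([548, 8, 255]);
translate([0, 8, 8]) cube([8, 497, 255]);
translate([540, 8, 8]) cube([8, 497, 255]);


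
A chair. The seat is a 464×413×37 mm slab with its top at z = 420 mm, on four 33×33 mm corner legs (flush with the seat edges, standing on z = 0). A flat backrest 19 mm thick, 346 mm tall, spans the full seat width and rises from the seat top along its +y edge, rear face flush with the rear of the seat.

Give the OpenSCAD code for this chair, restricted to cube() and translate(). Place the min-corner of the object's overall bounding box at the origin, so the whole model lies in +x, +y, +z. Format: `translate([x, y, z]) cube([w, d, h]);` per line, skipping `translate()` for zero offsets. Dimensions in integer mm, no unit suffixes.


translate([0, 0, 383]) cube([464, 413, 37]);
cube([33, 33, 383]);
translate([431, 0, 0]) cube([33, 33, 383]);
translate([0, 380, 0]) cube([33, 33, 383]);
translate([431, 380, 0]) cube([33, 33, 383]);
translate([0, 394, 420]) cube([464, 19, 346]);


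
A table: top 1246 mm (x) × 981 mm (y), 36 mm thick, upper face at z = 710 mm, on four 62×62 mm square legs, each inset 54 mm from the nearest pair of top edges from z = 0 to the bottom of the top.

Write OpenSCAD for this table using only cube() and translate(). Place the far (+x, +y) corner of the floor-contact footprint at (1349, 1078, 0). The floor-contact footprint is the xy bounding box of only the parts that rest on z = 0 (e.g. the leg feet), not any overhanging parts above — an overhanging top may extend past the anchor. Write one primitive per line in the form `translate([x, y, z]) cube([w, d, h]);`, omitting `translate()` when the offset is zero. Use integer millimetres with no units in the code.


// leg_h = 710 - 36 = 674
translate([157, 151, 674]) cube([1246, 981, 36]);
translate([211, 205, 0]) cube([62, 62, 674]);
translate([1287, 205, 0]) cube([62, 62, 674]);
translate([211, 1016, 0]) cube([62, 62, 674]);
translate([1287, 1016, 0]) cube([62, 62, 674]);


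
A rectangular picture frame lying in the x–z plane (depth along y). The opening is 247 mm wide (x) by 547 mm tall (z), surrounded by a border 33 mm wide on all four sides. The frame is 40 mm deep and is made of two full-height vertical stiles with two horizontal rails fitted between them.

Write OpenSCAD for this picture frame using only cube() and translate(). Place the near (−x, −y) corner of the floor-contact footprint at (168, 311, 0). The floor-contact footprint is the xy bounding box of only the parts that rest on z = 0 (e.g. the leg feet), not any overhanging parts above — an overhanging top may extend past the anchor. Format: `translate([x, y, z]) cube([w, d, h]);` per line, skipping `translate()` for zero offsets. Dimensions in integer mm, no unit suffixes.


translate([168, 311, 0]) cube([33, 40, 613]);
translate([448, 311, 0]) cube([33, 40, 613]);
translate([201, 311, 0]) cube([247, 40, 33]);
translate([201, 311, 580]) cube([247, 40, 33]);


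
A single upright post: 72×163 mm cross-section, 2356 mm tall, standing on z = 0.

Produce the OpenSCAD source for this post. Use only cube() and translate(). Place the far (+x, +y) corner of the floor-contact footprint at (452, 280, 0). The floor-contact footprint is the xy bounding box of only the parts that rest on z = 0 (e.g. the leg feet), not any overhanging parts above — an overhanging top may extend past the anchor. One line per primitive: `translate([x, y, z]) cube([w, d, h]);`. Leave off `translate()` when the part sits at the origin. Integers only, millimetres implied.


translate([380, 117, 0]) cube([72, 163, 2356]);


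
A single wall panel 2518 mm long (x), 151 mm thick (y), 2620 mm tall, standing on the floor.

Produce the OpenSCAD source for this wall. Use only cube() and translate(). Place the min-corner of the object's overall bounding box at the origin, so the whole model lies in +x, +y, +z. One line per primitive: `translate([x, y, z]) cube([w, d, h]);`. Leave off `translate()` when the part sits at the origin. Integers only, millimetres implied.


cube([2518, 151, 2620]);


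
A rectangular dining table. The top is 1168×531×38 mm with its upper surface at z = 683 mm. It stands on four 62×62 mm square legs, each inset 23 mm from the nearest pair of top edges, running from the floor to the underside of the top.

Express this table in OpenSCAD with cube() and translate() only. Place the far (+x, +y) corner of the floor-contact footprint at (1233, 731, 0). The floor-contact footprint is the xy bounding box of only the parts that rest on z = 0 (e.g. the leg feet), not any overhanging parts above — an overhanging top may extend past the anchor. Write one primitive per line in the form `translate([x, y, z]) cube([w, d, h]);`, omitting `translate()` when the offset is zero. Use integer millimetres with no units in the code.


translate([88, 223, 645]) cube([1168, 531, 38]);
translate([111, 246, 0]) cube([62, 62, 645]);
translate([1171, 246, 0]) cube([62, 62, 645]);
translate([111, 669, 0]) cube([62, 62, 645]);
translate([1171, 669, 0]) cube([62, 62, 645]);


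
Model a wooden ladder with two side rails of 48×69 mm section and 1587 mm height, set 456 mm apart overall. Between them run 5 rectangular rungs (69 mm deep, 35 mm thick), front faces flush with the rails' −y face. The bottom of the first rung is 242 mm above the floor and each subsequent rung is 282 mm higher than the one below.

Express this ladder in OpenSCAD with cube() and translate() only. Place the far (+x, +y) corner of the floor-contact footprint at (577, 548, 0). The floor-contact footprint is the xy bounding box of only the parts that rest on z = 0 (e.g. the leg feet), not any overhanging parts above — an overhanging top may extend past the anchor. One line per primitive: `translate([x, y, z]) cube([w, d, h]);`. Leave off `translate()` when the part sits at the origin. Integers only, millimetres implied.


translate([121, 479, 0]) cube([48, 69, 1587]);
translate([529, 479, 0]) cube([48, 69, 1587]);
translate([169, 479, 242]) cube([360, 69, 35]);
translate([169, 479, 524]) cube([360, 69, 35]);
translate([169, 479, 806]) cube([360, 69, 35]);
translate([169, 479, 1088]) cube([360, 69, 35]);
translate([169, 479, 1370]) cube([360, 69, 35]);


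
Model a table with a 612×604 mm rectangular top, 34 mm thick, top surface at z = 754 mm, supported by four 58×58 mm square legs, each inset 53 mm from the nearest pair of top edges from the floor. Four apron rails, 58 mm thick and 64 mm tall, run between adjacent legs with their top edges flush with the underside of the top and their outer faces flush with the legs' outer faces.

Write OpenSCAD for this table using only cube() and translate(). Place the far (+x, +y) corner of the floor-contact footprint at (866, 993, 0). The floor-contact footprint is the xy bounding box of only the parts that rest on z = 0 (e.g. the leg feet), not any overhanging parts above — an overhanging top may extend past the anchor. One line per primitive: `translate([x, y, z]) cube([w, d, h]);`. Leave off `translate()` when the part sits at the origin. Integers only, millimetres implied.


translate([307, 442, 720]) cube([612, 604, 34]);
translate([360, 495, 0]) cube([58, 58, 720]);
translate([808, 495, 0]) cube([58, 58, 720]);
translate([360, 935, 0]) cube([58, 58, 720]);
translate([808, 935, 0]) cube([58, 58, 720]);
translate([418, 495, 656]) cube([390, 58, 64]);
translate([418, 935, 656]) cube([390, 58, 64]);
translate([360, 553, 656]) cube([58, 382, 64]);
translate([808, 553, 656]) cube([58, 382, 64]);


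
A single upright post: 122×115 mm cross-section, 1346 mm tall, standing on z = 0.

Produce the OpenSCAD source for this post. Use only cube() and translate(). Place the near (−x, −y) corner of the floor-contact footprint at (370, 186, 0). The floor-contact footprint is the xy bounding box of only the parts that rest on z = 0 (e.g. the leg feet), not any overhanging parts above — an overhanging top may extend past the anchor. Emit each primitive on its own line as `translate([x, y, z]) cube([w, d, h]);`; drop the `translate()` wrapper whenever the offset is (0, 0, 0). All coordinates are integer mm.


translate([370, 186, 0]) cube([122, 115, 1346]);


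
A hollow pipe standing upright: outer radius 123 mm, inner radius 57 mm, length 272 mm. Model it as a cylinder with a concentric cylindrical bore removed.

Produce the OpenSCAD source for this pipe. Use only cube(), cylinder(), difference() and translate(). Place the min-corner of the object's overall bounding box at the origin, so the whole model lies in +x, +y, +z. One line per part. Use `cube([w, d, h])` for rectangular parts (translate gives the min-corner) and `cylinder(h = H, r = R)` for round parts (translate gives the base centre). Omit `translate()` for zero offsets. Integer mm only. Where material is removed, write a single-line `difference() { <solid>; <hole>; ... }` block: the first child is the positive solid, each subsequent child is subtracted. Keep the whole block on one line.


difference() { translate([123, 123, 0]) cylinder(h = 272, r = 123); translate([123, 123, 0]) cylinder(h = 272, r = 57); }


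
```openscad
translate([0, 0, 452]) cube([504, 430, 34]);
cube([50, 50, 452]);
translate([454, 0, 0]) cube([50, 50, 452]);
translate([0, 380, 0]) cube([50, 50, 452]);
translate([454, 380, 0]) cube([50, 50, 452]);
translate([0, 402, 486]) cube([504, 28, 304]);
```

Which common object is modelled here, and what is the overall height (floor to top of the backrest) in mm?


A chair. The overall height is 790 mm.

A slab on four corner posts with a tall panel at the back — a chair. The seat slab sits at z = 452 with thickness 34, and the 304 mm backrest starts at the seat top, so the overall height is 452 + 34 + 304 = 790 mm.


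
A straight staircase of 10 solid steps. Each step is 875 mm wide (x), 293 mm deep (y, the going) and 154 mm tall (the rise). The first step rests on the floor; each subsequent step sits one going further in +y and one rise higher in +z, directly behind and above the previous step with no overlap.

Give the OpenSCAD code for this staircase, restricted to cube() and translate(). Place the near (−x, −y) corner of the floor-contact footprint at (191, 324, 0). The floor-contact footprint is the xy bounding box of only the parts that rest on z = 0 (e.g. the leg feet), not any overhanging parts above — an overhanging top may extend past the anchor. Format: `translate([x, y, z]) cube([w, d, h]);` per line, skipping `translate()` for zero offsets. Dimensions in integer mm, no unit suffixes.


translate([191, 324, 0]) cube([875, 293, 154]);
translate([191, 617, 154]) cube([875, 293, 154]);
translate([191, 910, 308]) cube([875, 293, 154]);
translate([191, 1203, 462]) cube([875, 293, 154]);
translate([191, 1496, 616]) cube([875, 293, 154]);
translate([191, 1789, 770]) cube([875, 293, 154]);
translate([191, 2082, 924]) cube([875, 293, 154]);
translate([191, 2375, 1078]) cube([875, 293, 154]);
translate([191, 2668, 1232]) cube([875, 293, 154]);
translate([191, 2961, 1386]) cube([875, 293, 154]);


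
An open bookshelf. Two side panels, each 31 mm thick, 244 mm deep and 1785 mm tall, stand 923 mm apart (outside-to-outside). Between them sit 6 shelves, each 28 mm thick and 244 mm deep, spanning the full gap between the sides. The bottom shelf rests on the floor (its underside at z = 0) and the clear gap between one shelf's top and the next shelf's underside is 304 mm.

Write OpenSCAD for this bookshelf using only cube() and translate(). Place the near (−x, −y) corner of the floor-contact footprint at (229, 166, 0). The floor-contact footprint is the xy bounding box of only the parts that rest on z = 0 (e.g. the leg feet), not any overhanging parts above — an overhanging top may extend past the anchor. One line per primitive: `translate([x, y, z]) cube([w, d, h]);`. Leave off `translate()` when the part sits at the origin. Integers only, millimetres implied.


translate([229, 166, 0]) cube([31, 244, 1785]);
translate([1121, 166, 0]) cube([31, 244, 1785]);
translate([260, 166, 0]) cube([861, 244, 28]);
translate([260, 166, 332]) cube([861, 244, 28]);
translate([260, 166, 664]) cube([861, 244, 28]);
translate([260, 166, 996]) cube([861, 244, 28]);
translate([260, 166, 1328]) cube([861, 244, 28]);
translate([260, 166, 1660]) cube([861, 244, 28]);


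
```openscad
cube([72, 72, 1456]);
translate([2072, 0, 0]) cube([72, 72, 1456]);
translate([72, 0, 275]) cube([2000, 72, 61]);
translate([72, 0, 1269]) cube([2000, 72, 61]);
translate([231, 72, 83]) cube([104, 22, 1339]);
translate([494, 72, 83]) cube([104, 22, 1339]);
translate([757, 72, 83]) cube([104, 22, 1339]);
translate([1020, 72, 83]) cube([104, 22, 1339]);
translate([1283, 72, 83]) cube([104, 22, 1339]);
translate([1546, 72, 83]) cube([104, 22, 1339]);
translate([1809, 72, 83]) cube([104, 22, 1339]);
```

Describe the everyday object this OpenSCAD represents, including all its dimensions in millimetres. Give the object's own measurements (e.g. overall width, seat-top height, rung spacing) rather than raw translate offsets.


A fence section. Two 72×72 mm posts, 1456 mm tall, stand on the floor with a clear span of 2000 mm between their inner faces. Two horizontal rails of 72×61 mm section span the gap between the posts with their undersides at z = 275 mm and z = 1269 mm, flush with the posts' −y face. 7 pickets, each 104 mm wide, 22 mm thick and 1339 mm tall, are fixed to the +y face of the rails with their bottoms at z = 83 mm, spaced across the span with a 159 mm gap after the −x post and between neighbouring pickets and before the +x post.


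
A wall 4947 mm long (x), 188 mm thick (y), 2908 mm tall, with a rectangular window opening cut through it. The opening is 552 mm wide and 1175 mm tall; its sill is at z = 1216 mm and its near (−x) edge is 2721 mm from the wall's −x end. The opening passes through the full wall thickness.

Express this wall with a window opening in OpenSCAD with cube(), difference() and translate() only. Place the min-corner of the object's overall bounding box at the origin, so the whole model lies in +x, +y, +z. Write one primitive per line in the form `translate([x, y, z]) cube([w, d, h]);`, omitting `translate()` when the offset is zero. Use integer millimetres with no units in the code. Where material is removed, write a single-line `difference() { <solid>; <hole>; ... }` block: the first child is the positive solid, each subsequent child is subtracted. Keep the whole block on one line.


difference() { cube([4947, 188, 2908]); translate([2721, 0, 1216]) cube([552, 188, 1175]); }


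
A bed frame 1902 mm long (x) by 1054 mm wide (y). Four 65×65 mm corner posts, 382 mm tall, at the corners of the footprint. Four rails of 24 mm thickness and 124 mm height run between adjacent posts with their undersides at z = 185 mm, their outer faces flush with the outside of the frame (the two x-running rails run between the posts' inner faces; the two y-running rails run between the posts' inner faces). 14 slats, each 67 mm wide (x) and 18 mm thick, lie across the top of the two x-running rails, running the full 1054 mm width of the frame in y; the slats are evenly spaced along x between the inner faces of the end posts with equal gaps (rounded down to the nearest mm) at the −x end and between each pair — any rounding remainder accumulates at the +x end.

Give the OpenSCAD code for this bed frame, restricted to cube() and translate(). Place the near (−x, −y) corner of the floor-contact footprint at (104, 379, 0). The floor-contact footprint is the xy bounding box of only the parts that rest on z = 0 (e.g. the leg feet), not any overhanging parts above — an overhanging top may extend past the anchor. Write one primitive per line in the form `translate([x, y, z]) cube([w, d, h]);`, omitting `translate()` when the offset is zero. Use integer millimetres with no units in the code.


translate([104, 379, 0]) cube([65, 65, 382]);
translate([104, 1368, 0]) cube([65, 65, 382]);
translate([1941, 379, 0]) cube([65, 65, 382]);
translate([1941, 1368, 0]) cube([65, 65, 382]);
translate([169, 379, 185]) cube([1772, 24, 124]);
translate([169, 1409, 185]) cube([1772, 24, 124]);
translate([104, 444, 185]) cube([24, 924, 124]);
translate([1982, 444, 185]) cube([24, 924, 124]);
translate([224, 379, 309]) cube([67, 1054, 18]);
translate([346, 379, 309]) cube([67, 1054, 18]);
translate([468, 379, 309]) cube([67, 1054, 18]);
translate([590, 379, 309]) cube([67, 1054, 18]);
translate([712, 379, 309]) cube([67, 1054, 18]);
translate([834, 379, 309]) cube([67, 1054, 18]);
translate([956, 379, 309]) cube([67, 1054, 18]);
translate([1078, 379, 309]) cube([67, 1054, 18]);
translate([1200, 379, 309]) cube([67, 1054, 18]);
translate([1322, 379, 309]) cube([67, 1054, 18]);
translate([1444, 379, 309]) cube([67, 1054, 18]);
translate([1566, 379, 309]) cube([67, 1054, 18]);
translate([1688, 379, 309]) cube([67, 1054, 18]);
translate([1810, 379, 309]) cube([67, 1054, 18]);


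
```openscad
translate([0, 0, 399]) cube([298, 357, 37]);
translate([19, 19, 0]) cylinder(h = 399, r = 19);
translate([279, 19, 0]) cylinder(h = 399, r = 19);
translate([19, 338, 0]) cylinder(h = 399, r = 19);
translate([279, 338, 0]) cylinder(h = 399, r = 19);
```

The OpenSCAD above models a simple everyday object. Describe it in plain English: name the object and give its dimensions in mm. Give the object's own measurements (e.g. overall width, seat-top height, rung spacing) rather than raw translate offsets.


A simple wooden stool: a rectangular seat 298 mm (x) by 357 mm (y), 37 mm thick, top face at z = 436 mm, on four round legs, each 38 mm in diameter. The legs rest on z = 0, each leg's axis is inset half a diameter from the nearest pair of seat edges (so the leg's bounding box is flush with the corner).


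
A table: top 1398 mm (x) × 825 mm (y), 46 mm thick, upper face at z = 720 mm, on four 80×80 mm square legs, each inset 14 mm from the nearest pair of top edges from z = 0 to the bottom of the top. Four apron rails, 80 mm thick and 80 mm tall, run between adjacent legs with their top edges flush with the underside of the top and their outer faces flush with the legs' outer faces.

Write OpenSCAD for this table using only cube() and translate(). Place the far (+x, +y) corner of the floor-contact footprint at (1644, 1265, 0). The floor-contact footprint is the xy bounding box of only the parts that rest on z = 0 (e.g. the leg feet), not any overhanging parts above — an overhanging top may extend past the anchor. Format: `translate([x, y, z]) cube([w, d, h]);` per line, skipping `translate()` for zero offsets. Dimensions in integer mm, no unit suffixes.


translate([260, 454, 674]) cube([1398, 825, 46]);
translate([274, 468, 0]) cube([80, 80, 674]);
translate([1564, 468, 0]) cube([80, 80, 674]);
translate([274, 1185, 0]) cube([80, 80, 674]);
translate([1564, 1185, 0]) cube([80, 80, 674]);
translate([354, 468, 594]) cube([1210, 80, 80]);
translate([354, 1185, 594]) cube([1210, 80, 80]);
translate([274, 548, 594]) cube([80, 637, 80]);
translate([1564, 548, 594]) cube([80, 637, 80]);


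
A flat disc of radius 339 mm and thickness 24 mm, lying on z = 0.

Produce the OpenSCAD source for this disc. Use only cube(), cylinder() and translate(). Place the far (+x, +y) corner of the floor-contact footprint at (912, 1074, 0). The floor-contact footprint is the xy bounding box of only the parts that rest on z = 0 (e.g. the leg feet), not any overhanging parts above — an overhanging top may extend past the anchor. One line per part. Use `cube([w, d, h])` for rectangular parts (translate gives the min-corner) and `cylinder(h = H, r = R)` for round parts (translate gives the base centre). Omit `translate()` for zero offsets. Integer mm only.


translate([573, 735, 0]) cylinder(h = 24, r = 339);


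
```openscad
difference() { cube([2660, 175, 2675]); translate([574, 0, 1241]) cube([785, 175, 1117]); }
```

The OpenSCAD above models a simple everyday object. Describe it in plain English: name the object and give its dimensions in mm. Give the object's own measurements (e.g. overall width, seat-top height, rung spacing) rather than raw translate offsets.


A wall 2660 mm long (x), 175 mm thick (y), 2675 mm tall, with a rectangular window opening cut through it. The opening is 785 mm wide and 1117 mm tall; its sill is at z = 1241 mm and its near (−x) edge is 574 mm from the wall's −x end. The opening passes through the full wall thickness.


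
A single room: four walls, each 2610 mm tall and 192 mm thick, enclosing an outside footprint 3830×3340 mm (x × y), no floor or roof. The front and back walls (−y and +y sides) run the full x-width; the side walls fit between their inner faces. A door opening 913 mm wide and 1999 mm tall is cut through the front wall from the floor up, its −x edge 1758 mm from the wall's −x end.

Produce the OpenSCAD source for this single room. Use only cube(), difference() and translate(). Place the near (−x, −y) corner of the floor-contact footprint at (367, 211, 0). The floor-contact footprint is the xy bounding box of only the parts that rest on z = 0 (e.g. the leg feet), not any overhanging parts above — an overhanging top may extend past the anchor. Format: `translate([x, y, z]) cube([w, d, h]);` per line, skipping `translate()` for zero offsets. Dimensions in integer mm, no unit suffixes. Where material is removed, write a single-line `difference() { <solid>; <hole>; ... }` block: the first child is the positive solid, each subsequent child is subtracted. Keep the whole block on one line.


difference() { translate([367, 211, 0]) cube([3830, 192, 2610]); translate([2125, 211, 0]) cube([913, 192, 1999]); }
translate([367, 3359, 0]) cube([3830, 192, 2610]);
translate([367, 403, 0]) cube([192, 2956, 2610]);
translate([4005, 403, 0]) cube([192, 2956, 2610]);


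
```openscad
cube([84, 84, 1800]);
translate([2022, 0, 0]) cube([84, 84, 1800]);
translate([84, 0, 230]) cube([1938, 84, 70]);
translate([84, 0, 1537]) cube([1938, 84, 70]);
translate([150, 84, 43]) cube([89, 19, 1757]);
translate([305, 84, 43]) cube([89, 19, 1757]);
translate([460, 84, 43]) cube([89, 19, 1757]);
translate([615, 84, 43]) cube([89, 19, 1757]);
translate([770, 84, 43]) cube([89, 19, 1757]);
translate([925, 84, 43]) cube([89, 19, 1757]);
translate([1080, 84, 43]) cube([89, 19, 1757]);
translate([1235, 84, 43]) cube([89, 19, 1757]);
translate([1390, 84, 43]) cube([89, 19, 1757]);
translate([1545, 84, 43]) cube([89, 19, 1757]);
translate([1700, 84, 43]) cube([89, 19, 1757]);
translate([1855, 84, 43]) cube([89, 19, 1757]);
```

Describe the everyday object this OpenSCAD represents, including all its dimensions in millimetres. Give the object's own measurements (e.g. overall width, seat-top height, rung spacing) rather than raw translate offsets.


A fence section. Two 84×84 mm posts, 1800 mm tall, stand on the floor with a clear span of 1938 mm between their inner faces. Two horizontal rails of 84×70 mm section span the gap between the posts with their undersides at z = 230 mm and z = 1537 mm, flush with the posts' −y face. 12 pickets, each 89 mm wide, 19 mm thick and 1757 mm tall, are fixed to the +y face of the rails with their bottoms at z = 43 mm, spaced across the span with a 66 mm gap after the −x post and between neighbouring pickets, with 78 mm left before the +x post.


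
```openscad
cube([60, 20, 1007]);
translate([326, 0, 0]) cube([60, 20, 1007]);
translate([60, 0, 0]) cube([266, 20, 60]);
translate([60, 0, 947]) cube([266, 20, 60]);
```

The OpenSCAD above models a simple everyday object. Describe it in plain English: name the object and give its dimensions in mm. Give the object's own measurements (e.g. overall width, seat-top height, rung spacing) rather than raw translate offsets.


A rectangular picture frame lying in the x–z plane (depth along y). The opening is 266 mm wide (x) by 887 mm tall (z), surrounded by a border 60 mm wide on all four sides. The frame is 20 mm deep and is made of two full-height vertical stiles with two horizontal rails fitted between them.


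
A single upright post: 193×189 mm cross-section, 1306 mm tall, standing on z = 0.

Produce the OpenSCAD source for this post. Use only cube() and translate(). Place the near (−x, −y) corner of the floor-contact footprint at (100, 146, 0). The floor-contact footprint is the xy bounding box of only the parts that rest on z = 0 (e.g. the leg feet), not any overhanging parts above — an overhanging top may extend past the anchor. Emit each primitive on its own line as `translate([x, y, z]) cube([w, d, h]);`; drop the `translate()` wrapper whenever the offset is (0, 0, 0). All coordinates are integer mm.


translate([100, 146, 0]) cube([193, 189, 1306]);


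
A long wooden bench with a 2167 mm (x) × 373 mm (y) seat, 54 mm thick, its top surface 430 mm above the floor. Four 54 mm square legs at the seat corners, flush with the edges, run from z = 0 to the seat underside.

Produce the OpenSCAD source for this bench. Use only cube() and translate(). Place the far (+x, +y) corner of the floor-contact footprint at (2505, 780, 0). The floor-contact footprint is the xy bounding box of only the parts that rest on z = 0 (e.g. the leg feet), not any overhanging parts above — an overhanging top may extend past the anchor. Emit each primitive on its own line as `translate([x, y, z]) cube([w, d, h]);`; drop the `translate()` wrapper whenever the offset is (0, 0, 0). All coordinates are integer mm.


// leg_h = 430 − 54 = 376
translate([338, 407, 376]) cube([2167, 373, 54]);
translate([338, 407, 0]) cube([54, 54, 376]);
translate([338, 726, 0]) cube([54, 54, 376]);
translate([2451, 407, 0]) cube([54, 54, 376]);
translate([2451, 726, 0]) cube([54, 54, 376]);


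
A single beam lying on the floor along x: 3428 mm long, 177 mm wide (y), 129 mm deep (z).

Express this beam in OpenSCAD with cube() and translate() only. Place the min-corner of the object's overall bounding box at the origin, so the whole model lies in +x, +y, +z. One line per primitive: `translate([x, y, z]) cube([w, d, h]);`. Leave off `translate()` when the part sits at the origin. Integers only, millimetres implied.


cube([3428, 177, 129]);


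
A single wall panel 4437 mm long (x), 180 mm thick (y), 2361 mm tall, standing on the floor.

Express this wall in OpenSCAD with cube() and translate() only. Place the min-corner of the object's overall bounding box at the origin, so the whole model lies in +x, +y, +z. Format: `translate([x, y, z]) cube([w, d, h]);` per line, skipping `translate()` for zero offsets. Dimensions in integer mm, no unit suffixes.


cube([4437, 180, 2361]);


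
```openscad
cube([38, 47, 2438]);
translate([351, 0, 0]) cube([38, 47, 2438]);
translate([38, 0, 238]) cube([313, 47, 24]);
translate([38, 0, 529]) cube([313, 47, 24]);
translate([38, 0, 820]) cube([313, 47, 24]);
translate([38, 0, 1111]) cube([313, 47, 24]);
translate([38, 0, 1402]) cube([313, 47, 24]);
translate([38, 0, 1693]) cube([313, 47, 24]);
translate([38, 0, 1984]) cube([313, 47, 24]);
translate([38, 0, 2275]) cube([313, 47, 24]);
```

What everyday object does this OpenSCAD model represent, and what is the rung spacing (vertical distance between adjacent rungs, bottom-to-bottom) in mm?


A ladder. The rung spacing is 291 mm.

Two tall 38×47 posts with 8 short bars between them — a ladder. Adjacent rungs sit at z = 238 and z = 529, so the spacing is 529 − 238 = 291 mm.


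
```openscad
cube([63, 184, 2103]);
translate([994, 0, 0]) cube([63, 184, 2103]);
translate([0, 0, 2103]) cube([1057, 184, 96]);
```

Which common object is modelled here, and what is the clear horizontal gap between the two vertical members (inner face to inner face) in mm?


A door frame. The clear opening width is 931 mm.

Two 2103 mm tall posts with a header on top — a door frame. The left jamb is 63 mm wide at x = 0; the right jamb starts at x = 994. The clear opening is 994 − 63 = 931 mm.


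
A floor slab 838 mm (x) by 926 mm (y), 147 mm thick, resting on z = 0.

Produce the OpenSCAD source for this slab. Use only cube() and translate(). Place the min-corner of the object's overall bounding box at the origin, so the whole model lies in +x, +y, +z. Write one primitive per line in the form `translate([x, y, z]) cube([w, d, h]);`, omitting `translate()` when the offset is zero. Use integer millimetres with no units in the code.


cube([838, 926, 147]);


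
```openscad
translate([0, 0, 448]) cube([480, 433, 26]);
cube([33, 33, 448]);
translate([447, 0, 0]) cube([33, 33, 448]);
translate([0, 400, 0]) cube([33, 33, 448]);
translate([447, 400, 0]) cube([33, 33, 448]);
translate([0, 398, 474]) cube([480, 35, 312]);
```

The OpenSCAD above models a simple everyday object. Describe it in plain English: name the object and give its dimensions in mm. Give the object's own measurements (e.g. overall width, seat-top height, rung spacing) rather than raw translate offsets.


A chair. The seat is a 480×433×26 mm slab with its top at z = 474 mm, on four 33×33 mm corner legs (flush with the seat edges, standing on z = 0). A flat backrest 35 mm thick, 312 mm tall, spans the full seat width and rises from the seat top along its +y edge, rear face flush with the rear of the seat.


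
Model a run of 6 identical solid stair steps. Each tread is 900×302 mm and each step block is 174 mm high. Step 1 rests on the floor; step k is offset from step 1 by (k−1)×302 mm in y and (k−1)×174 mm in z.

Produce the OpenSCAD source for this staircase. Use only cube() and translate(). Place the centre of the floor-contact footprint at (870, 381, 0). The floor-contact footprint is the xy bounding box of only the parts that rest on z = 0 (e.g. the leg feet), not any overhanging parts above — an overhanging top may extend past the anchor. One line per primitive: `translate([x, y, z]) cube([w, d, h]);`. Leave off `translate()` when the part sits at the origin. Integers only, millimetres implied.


translate([420, 230, 0]) cube([900, 302, 174]);
translate([420, 532, 174]) cube([900, 302, 174]);
translate([420, 834, 348]) cube([900, 302, 174]);
translate([420, 1136, 522]) cube([900, 302, 174]);
translate([420, 1438, 696]) cube([900, 302, 174]);
translate([420, 1740, 870]) cube([900, 302, 174]);


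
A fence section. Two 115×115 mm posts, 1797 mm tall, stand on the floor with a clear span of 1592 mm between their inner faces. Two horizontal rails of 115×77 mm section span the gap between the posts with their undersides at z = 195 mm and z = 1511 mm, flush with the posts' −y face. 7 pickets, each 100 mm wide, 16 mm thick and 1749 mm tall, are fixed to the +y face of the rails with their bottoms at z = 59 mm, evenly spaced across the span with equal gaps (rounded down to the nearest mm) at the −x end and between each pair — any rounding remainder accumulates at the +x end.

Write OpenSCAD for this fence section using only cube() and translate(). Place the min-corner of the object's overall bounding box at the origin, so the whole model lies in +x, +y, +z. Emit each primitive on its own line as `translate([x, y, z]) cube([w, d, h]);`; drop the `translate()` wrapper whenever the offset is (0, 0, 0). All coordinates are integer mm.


cube([115, 115, 1797]);
translate([1707, 0, 0]) cube([115, 115, 1797]);
translate([115, 0, 195]) cube([1592, 115, 77]);
translate([115, 0, 1511]) cube([1592, 115, 77]);
translate([226, 115, 59]) cube([100, 16, 1749]);
translate([437, 115, 59]) cube([100, 16, 1749]);
translate([648, 115, 59]) cube([100, 16, 1749]);
translate([859, 115, 59]) cube([100, 16, 1749]);
translate([1070, 115, 59]) cube([100, 16, 1749]);
translate([1281, 115, 59]) cube([100, 16, 1749]);
translate([1492, 115, 59]) cube([100, 16, 1749]);


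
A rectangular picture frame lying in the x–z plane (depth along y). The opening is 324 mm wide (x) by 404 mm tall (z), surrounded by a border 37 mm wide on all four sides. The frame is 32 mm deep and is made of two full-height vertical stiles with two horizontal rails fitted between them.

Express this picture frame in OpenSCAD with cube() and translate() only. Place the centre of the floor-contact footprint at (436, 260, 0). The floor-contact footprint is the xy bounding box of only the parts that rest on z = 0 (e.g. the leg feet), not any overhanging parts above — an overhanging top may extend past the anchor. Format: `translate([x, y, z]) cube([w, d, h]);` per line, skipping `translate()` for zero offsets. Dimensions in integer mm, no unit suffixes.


translate([237, 244, 0]) cube([37, 32, 478]);
translate([598, 244, 0]) cube([37, 32, 478]);
translate([274, 244, 0]) cube([324, 32, 37]);
translate([274, 244, 441]) cube([324, 32, 37]);


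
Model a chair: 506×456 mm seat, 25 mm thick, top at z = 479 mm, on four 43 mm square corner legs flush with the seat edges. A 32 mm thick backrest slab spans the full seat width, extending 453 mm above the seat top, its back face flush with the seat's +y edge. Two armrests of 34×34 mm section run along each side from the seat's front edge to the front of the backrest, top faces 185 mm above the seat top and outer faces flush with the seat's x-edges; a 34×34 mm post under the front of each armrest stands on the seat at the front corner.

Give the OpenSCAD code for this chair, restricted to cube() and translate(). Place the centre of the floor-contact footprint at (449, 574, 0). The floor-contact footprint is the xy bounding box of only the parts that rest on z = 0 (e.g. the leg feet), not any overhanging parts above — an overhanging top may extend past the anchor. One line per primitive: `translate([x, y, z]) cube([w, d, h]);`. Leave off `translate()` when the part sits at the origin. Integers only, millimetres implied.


translate([196, 346, 454]) cube([506, 456, 25]);
translate([196, 346, 0]) cube([43, 43, 454]);
translate([659, 346, 0]) cube([43, 43, 454]);
translate([196, 759, 0]) cube([43, 43, 454]);
translate([659, 759, 0]) cube([43, 43, 454]);
translate([196, 770, 479]) cube([506, 32, 453]);
translate([196, 346, 630]) cube([34, 424, 34]);
translate([668, 346, 630]) cube([34, 424, 34]);
translate([196, 346, 479]) cube([34, 34, 151]);
translate([668, 346, 479]) cube([34, 34, 151]);


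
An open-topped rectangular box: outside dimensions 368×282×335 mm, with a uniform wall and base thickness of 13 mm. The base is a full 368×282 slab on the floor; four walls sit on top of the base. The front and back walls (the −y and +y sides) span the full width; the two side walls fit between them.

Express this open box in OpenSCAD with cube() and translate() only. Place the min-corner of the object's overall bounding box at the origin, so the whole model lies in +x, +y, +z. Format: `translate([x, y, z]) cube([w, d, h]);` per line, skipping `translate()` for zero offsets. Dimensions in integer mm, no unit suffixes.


cube([368, 282, 13]);
translate([0, 0, 13]) cube([368, 13, 322]);
translate([0, 269, 13]) cube([368, 13, 322]);
translate([0, 13, 13]) cube([13, 256, 322]);
translate([355, 13, 13]) cube([13, 256, 322]);


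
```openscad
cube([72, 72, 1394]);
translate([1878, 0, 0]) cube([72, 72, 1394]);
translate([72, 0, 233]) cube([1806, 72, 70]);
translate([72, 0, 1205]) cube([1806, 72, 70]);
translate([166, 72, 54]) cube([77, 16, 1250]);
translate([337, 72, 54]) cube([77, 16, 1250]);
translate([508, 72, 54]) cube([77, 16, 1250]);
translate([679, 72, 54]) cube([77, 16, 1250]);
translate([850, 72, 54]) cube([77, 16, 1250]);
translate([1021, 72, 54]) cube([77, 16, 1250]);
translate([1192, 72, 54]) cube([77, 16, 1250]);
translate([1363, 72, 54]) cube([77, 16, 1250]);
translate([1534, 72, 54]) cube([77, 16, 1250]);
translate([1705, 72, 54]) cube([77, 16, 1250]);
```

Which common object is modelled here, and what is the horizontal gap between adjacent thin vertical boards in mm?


A fence section. The picket gap is 94 mm.

Two posts, two rails, 10 pickets — a fence section. Span 1806 mm holds 10 pickets of 77 mm with 11 equal gaps: ⌊(1806 − 10·77) / 11⌋ = 94 mm.


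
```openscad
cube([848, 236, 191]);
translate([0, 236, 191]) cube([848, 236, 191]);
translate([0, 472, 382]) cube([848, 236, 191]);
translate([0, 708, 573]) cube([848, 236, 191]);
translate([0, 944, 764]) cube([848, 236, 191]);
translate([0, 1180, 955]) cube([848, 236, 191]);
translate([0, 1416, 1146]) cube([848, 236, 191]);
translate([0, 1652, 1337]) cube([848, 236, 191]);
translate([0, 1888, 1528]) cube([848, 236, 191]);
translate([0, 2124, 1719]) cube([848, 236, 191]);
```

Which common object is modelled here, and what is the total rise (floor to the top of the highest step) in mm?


A staircase. The total rise is 1910 mm.

10 identical blocks, each offset up and back from the previous — a staircase. Each step is 191 mm tall and there are 10 of them, so the total rise is 10 × 191 = 1910 mm.


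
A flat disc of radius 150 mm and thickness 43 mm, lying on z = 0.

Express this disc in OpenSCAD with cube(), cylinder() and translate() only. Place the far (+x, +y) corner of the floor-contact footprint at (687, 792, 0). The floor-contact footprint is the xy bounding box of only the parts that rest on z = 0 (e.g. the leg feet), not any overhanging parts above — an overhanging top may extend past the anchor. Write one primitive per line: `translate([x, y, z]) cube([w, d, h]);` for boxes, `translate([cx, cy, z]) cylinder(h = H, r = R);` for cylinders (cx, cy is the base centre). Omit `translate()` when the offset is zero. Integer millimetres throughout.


translate([537, 642, 0]) cylinder(h = 43, r = 150);


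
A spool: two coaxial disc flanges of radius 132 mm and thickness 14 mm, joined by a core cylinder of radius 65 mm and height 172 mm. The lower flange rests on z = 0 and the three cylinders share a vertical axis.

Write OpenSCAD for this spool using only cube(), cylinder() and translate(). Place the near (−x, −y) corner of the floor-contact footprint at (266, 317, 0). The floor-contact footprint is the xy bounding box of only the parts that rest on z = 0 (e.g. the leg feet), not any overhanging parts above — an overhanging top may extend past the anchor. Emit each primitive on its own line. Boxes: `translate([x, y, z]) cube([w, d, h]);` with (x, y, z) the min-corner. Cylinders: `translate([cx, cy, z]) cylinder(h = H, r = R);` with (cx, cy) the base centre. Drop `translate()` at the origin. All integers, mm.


translate([398, 449, 0]) cylinder(h = 14, r = 132);
translate([398, 449, 14]) cylinder(h = 172, r = 65);
translate([398, 449, 186]) cylinder(h = 14, r = 132);


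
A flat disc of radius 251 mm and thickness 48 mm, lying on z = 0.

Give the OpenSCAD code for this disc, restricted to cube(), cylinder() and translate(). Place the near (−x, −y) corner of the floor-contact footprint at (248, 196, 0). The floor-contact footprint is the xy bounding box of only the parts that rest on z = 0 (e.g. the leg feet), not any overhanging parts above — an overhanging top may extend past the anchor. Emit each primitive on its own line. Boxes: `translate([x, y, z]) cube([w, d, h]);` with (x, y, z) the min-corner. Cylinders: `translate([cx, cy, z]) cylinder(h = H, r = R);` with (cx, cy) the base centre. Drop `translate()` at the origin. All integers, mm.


translate([499, 447, 0]) cylinder(h = 48, r = 251);


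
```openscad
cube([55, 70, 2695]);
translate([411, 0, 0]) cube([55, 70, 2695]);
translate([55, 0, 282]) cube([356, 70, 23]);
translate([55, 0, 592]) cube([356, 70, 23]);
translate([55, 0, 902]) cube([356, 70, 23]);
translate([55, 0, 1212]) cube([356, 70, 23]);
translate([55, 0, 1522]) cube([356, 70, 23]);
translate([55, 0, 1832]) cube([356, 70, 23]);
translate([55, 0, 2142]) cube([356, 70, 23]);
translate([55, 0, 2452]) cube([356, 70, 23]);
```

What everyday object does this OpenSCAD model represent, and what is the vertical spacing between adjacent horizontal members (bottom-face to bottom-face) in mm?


A ladder. The rung spacing is 310 mm.

Two tall 55×70 posts with 8 short bars between them — a ladder. Adjacent rungs sit at z = 282 and z = 592, so the spacing is 592 − 282 = 310 mm.
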